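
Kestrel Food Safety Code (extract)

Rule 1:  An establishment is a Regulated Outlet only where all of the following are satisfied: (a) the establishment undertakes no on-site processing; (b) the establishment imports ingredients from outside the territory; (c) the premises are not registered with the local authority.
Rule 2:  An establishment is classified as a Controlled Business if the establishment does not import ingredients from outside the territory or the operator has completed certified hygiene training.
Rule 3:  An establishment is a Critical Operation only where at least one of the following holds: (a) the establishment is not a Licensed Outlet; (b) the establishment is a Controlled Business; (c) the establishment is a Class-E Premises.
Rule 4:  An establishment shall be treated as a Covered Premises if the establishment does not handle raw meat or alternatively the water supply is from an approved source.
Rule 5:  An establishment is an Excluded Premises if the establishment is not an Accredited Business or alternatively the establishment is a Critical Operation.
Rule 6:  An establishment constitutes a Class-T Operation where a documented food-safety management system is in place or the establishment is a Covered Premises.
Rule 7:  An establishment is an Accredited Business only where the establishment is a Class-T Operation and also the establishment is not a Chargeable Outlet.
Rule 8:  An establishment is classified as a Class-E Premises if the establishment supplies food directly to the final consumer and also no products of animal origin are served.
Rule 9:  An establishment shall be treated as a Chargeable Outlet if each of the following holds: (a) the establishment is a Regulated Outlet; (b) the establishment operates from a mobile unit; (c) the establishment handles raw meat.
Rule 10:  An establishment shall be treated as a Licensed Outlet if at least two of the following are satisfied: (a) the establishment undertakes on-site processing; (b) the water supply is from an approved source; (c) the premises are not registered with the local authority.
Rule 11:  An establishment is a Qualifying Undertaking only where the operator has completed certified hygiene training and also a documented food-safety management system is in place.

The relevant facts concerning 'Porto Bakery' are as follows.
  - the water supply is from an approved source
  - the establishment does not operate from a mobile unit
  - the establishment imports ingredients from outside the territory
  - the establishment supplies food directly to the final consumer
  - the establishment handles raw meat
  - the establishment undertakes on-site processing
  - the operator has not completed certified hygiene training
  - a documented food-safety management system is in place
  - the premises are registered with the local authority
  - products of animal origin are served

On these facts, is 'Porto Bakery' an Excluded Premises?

No

Under rule 4: the establishment does not handle raw meat? no; or the water supply is from an approved source? yes. So the establishment is a Covered Premises.
Under rule 6: a documented food-safety management system is in place? yes; or Covered Premises (rule 4)? yes. So the establishment is a Class-T Operation.
Under rule 1: the establishment undertakes no on-site processing? no; and the establishment imports ingredients from outside the territory? yes; and the premises are not registered with the local authority? no. So the establishment is not a Regulated Outlet.
Under rule 9: Regulated Outlet (rule 1)? no; and the establishment operates from a mobile unit? no; and the establishment handles raw meat? yes. So the establishment is not a Chargeable Outlet.
Under rule 7: Class-T Operation (rule 6)? yes; and not a Chargeable Outlet (rule 9)? yes. So the establishment is an Accredited Business.
Under rule 10: the establishment undertakes on-site processing? yes; the water supply is from an approved source? yes; the premises are not registered with the local authority? no — 2 of 3 hold (need ≥2) → satisfied.
Under rule 2: the establishment does not import ingredients from outside the territory? no; or the operator has completed certified hygiene training? no. So the establishment is not a Controlled Business.
Under rule 8: the establishment supplies food directly to the final consumer? yes; and no products of animal origin are served? no. So the establishment is not a Class-E Premises.
Under rule 3: not a Licensed Outlet (rule 10)? no; or Controlled Business (rule 2)? no; or Class-E Premises (rule 8)? no. So the establishment is not a Critical Operation.
Under rule 5: not an Accredited Business (rule 7)? no; or Critical Operation (rule 3)? no. So the establishment is not an Excluded Premises.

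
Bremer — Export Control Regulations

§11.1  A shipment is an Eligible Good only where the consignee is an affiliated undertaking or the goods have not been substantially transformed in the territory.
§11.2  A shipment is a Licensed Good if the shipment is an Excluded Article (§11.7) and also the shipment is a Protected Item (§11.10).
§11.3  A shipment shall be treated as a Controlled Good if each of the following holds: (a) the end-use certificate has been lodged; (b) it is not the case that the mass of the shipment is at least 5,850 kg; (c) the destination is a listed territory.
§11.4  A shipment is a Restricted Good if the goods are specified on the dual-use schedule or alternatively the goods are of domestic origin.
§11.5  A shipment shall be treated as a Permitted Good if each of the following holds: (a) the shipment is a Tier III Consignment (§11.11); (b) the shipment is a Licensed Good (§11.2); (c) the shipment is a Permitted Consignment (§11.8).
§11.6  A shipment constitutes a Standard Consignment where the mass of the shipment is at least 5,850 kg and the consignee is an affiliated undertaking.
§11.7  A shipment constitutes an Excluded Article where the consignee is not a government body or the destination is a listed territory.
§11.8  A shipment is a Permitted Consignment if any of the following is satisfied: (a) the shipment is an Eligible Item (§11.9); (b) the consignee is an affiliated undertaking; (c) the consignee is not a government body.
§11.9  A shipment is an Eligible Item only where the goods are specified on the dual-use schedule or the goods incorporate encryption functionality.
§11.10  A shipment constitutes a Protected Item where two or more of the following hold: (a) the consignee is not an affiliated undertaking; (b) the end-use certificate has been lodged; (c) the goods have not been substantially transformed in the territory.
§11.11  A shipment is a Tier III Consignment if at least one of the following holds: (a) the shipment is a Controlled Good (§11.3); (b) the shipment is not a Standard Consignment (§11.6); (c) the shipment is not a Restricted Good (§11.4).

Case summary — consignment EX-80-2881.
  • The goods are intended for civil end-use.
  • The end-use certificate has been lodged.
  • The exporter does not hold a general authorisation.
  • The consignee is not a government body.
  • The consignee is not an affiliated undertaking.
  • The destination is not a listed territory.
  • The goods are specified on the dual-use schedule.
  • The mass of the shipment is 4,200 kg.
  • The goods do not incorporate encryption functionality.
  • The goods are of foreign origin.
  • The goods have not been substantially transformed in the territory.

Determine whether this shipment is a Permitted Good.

Yes

Under §11.3: the end-use certificate has been lodged? yes; and mass of the shipment: 4,200 kg ≥ 5,850 kg? no, so negated condition yes; and the destination is a listed territory? no. So the shipment is not a Controlled Good.
Under §11.6: mass of the shipment: 4,200 kg ≥ 5,850 kg? no; and the consignee is an affiliated undertaking? no. So the shipment is not a Standard Consignment.
Under §11.4: the goods are specified on the dual-use schedule? yes; or the goods are of domestic origin? no. So the shipment is a Restricted Good.
Under §11.11: Controlled Good (§11.3)? no; or not a Standard Consignment (§11.6)? yes; or not a Restricted Good (§11.4)? no. So the shipment is a Tier III Consignment.
Under §11.7: the consignee is not a government body? yes; or the destination is a listed territory? no. So the shipment is an Excluded Article.
Under §11.10: the consignee is not an affiliated undertaking? yes; the end-use certificate has been lodged? yes; the goods have not been substantially transformed in the territory? yes — 3 of 3 hold (need ≥2) → satisfied.
Under §11.2: Excluded Article (§11.7)? yes; and Protected Item (§11.10)? yes. So the shipment is a Licensed Good.
Under §11.9: the goods are specified on the dual-use schedule? yes; or the goods incorporate encryption functionality? no. So the shipment is an Eligible Item.
Under §11.8: Eligible Item (§11.9)? yes; or the consignee is an affiliated undertaking? no; or the consignee is not a government body? yes. So the shipment is a Permitted Consignment.
Under §11.5: Tier III Consignment (§11.11)? yes; and Licensed Good (§11.2)? yes; and Permitted Consignment (§11.8)? yes. So the shipment is a Permitted Good.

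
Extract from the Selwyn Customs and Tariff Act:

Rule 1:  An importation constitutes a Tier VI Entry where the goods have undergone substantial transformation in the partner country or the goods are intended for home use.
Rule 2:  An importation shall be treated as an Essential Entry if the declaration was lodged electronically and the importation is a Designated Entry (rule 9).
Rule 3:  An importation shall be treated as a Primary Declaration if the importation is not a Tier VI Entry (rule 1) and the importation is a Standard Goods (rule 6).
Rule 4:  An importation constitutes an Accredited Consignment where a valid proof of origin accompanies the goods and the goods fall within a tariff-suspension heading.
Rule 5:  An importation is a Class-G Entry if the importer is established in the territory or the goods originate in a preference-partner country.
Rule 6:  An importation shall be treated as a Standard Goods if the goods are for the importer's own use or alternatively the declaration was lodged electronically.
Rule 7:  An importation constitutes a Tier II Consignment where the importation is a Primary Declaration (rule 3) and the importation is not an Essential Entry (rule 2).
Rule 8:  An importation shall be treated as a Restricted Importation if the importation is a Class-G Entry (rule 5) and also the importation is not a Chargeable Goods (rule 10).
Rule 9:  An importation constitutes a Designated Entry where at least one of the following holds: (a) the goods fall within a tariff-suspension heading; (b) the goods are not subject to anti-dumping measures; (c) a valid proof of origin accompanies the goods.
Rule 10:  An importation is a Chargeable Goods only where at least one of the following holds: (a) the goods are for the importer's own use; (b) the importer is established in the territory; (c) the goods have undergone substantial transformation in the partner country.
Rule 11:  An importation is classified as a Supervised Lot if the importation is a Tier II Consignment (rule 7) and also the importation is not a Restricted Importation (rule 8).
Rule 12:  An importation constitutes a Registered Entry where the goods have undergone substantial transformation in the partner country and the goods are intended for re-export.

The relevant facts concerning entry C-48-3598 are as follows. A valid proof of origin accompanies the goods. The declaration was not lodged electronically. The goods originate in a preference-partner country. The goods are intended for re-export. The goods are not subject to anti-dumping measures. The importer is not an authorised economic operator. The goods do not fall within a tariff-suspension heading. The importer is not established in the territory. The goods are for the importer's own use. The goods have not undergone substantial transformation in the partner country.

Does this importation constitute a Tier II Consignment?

rule 1 — Tier VI Entry: [the goods have undergone substantial transformation in the partner country? no] OR [the goods are intended for home use? no] → not satisfied.
rule 6 — Standard Goods: [the goods are for the importer's own use? yes] OR [the declaration was lodged electronically? no] → satisfied.
rule 3 — Primary Declaration: [not a Tier VI Entry (rule 1)? yes] AND [Standard Goods (rule 6)? yes] → satisfied.
rule 9 — Designated Entry: [the goods fall within a tariff-suspension heading? no] OR [the goods are not subject to anti-dumping measures? yes] OR [a valid proof of origin accompanies the goods? yes] → satisfied.
rule 2 — Essential Entry: [the declaration was lodged electronically? no] AND [Designated Entry (rule 9)? yes] → not satisfied.
rule 7 — Tier II Consignment: [Primary Declaration (rule 3)? yes] AND [not an Essential Entry (rule 2)? yes] → satisfied.

Yes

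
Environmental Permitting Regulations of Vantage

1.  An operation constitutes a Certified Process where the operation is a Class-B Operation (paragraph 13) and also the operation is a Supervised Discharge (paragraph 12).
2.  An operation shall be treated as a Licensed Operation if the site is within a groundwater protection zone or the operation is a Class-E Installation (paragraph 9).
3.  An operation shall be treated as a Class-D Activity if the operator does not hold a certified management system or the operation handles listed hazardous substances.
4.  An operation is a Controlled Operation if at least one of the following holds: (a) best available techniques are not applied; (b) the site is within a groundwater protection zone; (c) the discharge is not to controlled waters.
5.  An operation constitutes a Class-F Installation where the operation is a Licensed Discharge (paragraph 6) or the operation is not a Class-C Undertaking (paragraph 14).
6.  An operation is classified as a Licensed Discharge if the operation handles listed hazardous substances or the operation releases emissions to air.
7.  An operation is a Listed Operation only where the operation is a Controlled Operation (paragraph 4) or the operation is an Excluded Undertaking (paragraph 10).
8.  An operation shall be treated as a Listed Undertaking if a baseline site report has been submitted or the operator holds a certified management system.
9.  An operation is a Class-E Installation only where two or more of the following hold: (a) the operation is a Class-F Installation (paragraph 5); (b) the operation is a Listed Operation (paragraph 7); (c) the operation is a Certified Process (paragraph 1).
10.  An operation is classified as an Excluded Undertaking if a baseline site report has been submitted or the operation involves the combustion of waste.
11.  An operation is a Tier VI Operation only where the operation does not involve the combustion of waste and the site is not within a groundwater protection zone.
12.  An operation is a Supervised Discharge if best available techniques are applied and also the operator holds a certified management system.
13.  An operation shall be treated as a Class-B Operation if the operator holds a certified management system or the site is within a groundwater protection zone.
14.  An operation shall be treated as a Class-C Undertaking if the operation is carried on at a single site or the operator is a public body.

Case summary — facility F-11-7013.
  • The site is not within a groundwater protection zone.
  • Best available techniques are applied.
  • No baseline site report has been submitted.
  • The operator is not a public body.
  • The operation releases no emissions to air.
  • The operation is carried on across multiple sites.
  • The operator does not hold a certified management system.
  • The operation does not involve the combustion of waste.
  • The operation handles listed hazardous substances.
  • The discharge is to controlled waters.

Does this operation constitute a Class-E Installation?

No

paragraph 6 — Licensed Discharge: [the operation handles listed hazardous substances? yes] OR [the operation releases emissions to air? no] → satisfied.
paragraph 14 — Class-C Undertaking: [the operation is carried on at a single site? no] OR [the operator is a public body? no] → not satisfied.
paragraph 5 — Class-F Installation: [Licensed Discharge (paragraph 6)? yes] OR [not a Class-C Undertaking (paragraph 14)? yes] → satisfied.
paragraph 4 — Controlled Operation: [best available techniques are not applied? no] OR [the site is within a groundwater protection zone? no] OR [the discharge is not to controlled waters? no] → not satisfied.
paragraph 10 — Excluded Undertaking: [a baseline site report has been submitted? no] OR [the operation involves the combustion of waste? no] → not satisfied.
paragraph 7 — Listed Operation: [Controlled Operation (paragraph 4)? no] OR [Excluded Undertaking (paragraph 10)? no] → not satisfied.
paragraph 13 — Class-B Operation: [the operator holds a certified management system? no] OR [the site is within a groundwater protection zone? no] → not satisfied.
paragraph 12 — Supervised Discharge: [best available techniques are applied? yes] AND [the operator holds a certified management system? no] → not satisfied.
paragraph 1 — Certified Process: [Class-B Operation (paragraph 13)? no] AND [Supervised Discharge (paragraph 12)? no] → not satisfied.
paragraph 9 — Class-E Installation: Class-F Installation (paragraph 5)? yes; Listed Operation (paragraph 7)? no; Certified Process (paragraph 1)? no — 1 of 3 hold (need ≥2) → not satisfied.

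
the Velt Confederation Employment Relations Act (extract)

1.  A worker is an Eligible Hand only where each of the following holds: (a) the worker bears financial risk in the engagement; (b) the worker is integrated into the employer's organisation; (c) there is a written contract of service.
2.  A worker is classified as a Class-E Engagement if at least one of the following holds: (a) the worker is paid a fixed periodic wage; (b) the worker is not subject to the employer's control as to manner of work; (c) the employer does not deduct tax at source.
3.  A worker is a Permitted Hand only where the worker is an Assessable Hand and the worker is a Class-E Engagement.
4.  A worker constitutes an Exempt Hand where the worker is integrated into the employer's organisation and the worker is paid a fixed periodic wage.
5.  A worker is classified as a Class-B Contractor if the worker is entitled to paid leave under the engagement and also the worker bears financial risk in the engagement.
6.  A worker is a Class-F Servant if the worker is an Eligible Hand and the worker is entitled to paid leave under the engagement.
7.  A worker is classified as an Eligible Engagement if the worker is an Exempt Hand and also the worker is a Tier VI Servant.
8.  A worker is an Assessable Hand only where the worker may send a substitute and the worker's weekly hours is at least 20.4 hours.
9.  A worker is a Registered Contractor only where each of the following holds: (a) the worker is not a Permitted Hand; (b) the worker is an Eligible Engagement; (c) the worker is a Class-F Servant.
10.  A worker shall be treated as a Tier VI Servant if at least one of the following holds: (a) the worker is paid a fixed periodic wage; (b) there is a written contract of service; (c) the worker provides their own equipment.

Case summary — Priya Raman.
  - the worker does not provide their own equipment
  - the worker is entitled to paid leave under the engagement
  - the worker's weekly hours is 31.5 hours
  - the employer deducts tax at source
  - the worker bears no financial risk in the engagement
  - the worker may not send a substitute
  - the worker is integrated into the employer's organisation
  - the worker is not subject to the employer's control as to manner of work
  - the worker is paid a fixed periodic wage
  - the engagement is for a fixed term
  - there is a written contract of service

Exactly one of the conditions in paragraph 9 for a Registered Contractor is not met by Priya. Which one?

Class-F Servant

paragraph 8 — Assessable Hand: [the worker may send a substitute? no] AND [worker's weekly hours: 31.5 hours ≥ 20.4 hours? yes] → not satisfied.
paragraph 2 — Class-E Engagement: [the worker is paid a fixed periodic wage? yes] OR [the worker is not subject to the employer's control as to manner of work? yes] OR [the employer does not deduct tax at source? no] → satisfied.
paragraph 3 — Permitted Hand: [Assessable Hand (paragraph 8)? no] AND [Class-E Engagement (paragraph 2)? yes] → not satisfied.
paragraph 4 — Exempt Hand: [the worker is integrated into the employer's organisation? yes] AND [the worker is paid a fixed periodic wage? yes] → satisfied.
paragraph 10 — Tier VI Servant: [the worker is paid a fixed periodic wage? yes] OR [there is a written contract of service? yes] OR [the worker provides their own equipment? no] → satisfied.
paragraph 7 — Eligible Engagement: [Exempt Hand (paragraph 4)? yes] AND [Tier VI Servant (paragraph 10)? yes] → satisfied.
paragraph 1 — Eligible Hand: [the worker bears financial risk in the engagement? no] AND [the worker is integrated into the employer's organisation? yes] AND [there is a written contract of service? yes] → not satisfied.
paragraph 6 — Class-F Servant: [Eligible Hand (paragraph 1)? no] AND [the worker is entitled to paid leave under the engagement? yes] → not satisfied.
paragraph 9 — Registered Contractor: [not a Permitted Hand (paragraph 3)? yes] AND [Eligible Engagement (paragraph 7)? yes] AND [Class-F Servant (paragraph 6)? no] → not satisfied.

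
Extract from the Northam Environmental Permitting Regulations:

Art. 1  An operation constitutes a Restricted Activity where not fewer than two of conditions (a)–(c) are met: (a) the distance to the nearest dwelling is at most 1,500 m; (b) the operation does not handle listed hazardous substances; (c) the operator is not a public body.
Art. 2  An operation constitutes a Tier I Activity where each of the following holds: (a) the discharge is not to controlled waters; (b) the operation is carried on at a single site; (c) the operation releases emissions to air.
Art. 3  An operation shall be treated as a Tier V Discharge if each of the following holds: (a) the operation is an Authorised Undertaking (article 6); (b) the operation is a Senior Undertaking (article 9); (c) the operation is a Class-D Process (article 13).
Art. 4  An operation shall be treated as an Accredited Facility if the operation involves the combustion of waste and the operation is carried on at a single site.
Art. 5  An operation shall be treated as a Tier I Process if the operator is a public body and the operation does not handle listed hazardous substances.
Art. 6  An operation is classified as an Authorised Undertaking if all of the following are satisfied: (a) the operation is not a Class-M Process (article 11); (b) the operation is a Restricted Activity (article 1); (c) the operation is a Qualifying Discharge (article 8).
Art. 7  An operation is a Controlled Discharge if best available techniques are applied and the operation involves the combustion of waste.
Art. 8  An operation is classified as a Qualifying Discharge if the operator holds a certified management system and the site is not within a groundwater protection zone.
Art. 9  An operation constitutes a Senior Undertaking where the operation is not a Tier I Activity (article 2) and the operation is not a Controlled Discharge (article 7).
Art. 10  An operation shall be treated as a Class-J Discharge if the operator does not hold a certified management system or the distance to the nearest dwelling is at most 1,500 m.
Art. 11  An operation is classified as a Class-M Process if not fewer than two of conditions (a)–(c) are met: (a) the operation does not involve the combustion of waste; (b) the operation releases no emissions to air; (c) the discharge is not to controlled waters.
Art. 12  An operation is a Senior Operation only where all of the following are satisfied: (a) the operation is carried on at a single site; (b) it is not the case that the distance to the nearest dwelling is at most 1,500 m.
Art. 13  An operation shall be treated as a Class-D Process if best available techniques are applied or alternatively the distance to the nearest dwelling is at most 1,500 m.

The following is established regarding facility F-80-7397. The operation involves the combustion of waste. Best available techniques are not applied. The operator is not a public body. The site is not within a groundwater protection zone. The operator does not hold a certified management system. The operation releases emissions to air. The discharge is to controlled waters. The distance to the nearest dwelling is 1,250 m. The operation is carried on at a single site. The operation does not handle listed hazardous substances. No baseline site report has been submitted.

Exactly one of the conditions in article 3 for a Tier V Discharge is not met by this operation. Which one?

Authorised Undertaking

article 11 — Class-M Process: the operation does not involve the combustion of waste? no; the operation releases no emissions to air? no; the discharge is not to controlled waters? no — 0 of 3 hold (need ≥2) → not satisfied.
article 1 — Restricted Activity: distance to the nearest dwelling: 1,250 m ≤ 1,500 m? yes; the operation does not handle listed hazardous substances? yes; the operator is not a public body? yes — 3 of 3 hold (need ≥2) → satisfied.
article 8 — Qualifying Discharge: [the operator holds a certified management system? no] AND [the site is not within a groundwater protection zone? yes] → not satisfied.
article 6 — Authorised Undertaking: [not a Class-M Process (article 11)? yes] AND [Restricted Activity (article 1)? yes] AND [Qualifying Discharge (article 8)? no] → not satisfied.
article 2 — Tier I Activity: [the discharge is not to controlled waters? no] AND [the operation is carried on at a single site? yes] AND [the operation releases emissions to air? yes] → not satisfied.
article 7 — Controlled Discharge: [best available techniques are applied? no] AND [the operation involves the combustion of waste? yes] → not satisfied.
article 9 — Senior Undertaking: [not a Tier I Activity (article 2)? yes] AND [not a Controlled Discharge (article 7)? yes] → satisfied.
article 13 — Class-D Process: [best available techniques are applied? no] OR [distance to the nearest dwelling: 1,250 m ≤ 1,500 m? yes] → satisfied.
article 3 — Tier V Discharge: [Authorised Undertaking (article 6)? no] AND [Senior Undertaking (article 9)? yes] AND [Class-D Process (article 13)? yes] → not satisfied.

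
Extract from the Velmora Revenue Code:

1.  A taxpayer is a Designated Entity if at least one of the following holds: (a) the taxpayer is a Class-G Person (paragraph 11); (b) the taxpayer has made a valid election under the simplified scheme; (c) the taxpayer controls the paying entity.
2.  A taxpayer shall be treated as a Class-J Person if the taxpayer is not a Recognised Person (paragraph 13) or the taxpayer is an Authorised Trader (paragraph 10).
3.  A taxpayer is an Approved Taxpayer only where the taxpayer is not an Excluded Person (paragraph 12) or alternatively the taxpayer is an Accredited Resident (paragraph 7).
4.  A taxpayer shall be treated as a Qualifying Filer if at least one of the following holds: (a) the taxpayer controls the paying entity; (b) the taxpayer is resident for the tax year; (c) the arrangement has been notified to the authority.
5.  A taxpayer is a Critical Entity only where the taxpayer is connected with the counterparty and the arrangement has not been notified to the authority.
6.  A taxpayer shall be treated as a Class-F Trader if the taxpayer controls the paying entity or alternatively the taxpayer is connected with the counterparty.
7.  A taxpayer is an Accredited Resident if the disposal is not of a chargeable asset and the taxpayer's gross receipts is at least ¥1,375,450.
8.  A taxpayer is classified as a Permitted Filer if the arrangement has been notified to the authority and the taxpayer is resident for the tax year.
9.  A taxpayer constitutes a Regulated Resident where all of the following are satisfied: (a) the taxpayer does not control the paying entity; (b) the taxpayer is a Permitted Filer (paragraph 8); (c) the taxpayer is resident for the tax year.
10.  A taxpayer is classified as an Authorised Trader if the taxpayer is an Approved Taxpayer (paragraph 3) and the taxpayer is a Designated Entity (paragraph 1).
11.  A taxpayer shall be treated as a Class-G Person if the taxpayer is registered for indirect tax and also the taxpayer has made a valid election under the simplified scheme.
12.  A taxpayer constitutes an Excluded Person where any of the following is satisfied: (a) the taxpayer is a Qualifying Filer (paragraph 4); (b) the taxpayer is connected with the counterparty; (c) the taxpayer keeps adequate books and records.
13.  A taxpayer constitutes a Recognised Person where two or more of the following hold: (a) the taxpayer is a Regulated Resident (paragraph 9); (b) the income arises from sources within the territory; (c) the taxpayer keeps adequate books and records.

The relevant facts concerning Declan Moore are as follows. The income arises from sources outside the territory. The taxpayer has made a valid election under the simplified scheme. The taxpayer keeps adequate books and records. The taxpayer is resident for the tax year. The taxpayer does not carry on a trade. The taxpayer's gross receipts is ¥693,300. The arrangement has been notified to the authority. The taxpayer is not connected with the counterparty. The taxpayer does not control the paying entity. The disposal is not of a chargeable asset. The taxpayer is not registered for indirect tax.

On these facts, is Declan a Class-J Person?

paragraph 8 — Permitted Filer: [the arrangement has been notified to the authority? yes] AND [the taxpayer is resident for the tax year? yes] → satisfied.
paragraph 9 — Regulated Resident: [the taxpayer does not control the paying entity? yes] AND [Permitted Filer (paragraph 8)? yes] AND [the taxpayer is resident for the tax year? yes] → satisfied.
paragraph 13 — Recognised Person: Regulated Resident (paragraph 9)? yes; the income arises from sources within the territory? no; the taxpayer keeps adequate books and records? yes — 2 of 3 hold (need ≥2) → satisfied.
paragraph 4 — Qualifying Filer: [the taxpayer controls the paying entity? no] OR [the taxpayer is resident for the tax year? yes] OR [the arrangement has been notified to the authority? yes] → satisfied.
paragraph 12 — Excluded Person: [Qualifying Filer (paragraph 4)? yes] OR [the taxpayer is connected with the counterparty? no] OR [the taxpayer keeps adequate books and records? yes] → satisfied.
paragraph 7 — Accredited Resident: [the disposal is not of a chargeable asset? yes] AND [taxpayer's gross receipts: ¥693,300 ≥ ¥1,375,450? no] → not satisfied.
paragraph 3 — Approved Taxpayer: [not an Excluded Person (paragraph 12)? no] OR [Accredited Resident (paragraph 7)? no] → not satisfied.
paragraph 11 — Class-G Person: [the taxpayer is registered for indirect tax? no] AND [the taxpayer has made a valid election under the simplified scheme? yes] → not satisfied.
paragraph 1 — Designated Entity: [Class-G Person (paragraph 11)? no] OR [the taxpayer has made a valid election under the simplified scheme? yes] OR [the taxpayer controls the paying entity? no] → satisfied.
paragraph 10 — Authorised Trader: [Approved Taxpayer (paragraph 3)? no] AND [Designated Entity (paragraph 1)? yes] → not satisfied.
paragraph 2 — Class-J Person: [not a Recognised Person (paragraph 13)? no] OR [Authorised Trader (paragraph 10)? no] → not satisfied.

No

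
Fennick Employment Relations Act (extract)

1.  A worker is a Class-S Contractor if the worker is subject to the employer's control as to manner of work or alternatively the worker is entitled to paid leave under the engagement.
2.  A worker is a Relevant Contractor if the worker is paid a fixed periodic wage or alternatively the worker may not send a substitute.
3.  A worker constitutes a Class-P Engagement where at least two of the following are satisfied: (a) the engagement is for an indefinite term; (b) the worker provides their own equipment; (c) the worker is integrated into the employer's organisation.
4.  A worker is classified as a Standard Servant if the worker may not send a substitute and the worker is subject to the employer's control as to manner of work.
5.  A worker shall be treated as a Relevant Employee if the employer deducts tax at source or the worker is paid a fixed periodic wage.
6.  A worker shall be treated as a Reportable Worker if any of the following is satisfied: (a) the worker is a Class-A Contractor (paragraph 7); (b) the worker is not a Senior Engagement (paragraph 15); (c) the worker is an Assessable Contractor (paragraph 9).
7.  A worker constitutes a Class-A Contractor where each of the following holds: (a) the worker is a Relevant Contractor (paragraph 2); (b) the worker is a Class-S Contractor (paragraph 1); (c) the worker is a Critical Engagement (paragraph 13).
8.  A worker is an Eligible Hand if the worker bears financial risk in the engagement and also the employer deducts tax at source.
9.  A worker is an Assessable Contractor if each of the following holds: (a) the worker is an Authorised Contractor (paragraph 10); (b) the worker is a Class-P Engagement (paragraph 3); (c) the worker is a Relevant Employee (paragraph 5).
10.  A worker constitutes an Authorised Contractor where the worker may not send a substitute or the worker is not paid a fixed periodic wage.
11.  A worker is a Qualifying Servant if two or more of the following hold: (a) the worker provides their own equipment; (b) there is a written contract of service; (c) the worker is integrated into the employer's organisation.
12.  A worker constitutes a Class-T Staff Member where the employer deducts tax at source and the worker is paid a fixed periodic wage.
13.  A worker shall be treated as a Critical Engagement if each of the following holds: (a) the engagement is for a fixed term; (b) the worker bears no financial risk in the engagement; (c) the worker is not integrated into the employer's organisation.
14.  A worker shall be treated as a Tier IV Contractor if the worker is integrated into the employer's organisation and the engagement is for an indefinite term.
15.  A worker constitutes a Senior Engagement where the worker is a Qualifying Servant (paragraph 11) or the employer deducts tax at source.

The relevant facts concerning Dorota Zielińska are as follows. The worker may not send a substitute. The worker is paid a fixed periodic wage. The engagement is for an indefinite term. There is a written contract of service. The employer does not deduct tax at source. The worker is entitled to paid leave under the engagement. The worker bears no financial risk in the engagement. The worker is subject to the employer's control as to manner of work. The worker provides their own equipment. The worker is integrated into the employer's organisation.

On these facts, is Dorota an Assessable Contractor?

Under paragraph 10: the worker may not send a substitute? yes; or the worker is not paid a fixed periodic wage? no. So the worker is an Authorised Contractor.
Under paragraph 3: the engagement is for an indefinite term? yes; the worker provides their own equipment? yes; the worker is integrated into the employer's organisation? yes — 3 of 3 hold (need ≥2) → satisfied.
Under paragraph 5: the employer deducts tax at source? no; or the worker is paid a fixed periodic wage? yes. So the worker is a Relevant Employee.
Under paragraph 9: Authorised Contractor (paragraph 10)? yes; and Class-P Engagement (paragraph 3)? yes; and Relevant Employee (paragraph 5)? yes. So the worker is an Assessable Contractor.

Yes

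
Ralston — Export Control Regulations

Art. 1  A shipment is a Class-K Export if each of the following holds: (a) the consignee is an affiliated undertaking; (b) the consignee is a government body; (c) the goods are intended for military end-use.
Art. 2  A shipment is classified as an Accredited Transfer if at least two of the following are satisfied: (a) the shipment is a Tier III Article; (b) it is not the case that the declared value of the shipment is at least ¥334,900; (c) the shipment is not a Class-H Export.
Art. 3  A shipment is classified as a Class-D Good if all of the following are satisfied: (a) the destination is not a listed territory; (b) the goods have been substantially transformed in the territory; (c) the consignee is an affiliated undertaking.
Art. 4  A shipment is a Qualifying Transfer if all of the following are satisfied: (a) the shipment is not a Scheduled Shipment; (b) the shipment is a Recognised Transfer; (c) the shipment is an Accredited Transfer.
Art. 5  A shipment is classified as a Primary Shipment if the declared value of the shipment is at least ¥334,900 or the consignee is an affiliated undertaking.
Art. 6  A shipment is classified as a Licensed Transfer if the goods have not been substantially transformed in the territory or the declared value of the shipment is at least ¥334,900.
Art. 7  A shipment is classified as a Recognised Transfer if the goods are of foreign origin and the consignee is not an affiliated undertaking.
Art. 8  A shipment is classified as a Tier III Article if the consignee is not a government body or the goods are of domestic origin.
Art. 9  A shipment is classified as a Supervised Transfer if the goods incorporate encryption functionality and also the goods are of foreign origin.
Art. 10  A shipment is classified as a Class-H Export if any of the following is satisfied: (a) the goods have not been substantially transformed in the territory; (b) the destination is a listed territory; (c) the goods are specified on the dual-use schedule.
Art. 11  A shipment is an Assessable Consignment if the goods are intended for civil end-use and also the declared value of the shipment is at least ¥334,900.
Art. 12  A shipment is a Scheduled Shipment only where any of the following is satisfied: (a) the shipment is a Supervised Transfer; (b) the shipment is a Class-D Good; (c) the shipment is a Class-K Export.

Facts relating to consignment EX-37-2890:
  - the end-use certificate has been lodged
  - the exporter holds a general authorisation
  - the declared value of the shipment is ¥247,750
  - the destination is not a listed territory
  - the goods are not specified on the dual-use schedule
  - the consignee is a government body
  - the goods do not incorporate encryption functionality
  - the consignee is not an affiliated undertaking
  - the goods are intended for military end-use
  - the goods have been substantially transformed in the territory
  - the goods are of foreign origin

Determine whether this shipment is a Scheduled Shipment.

Under article 9: the goods incorporate encryption functionality? no; and the goods are of foreign origin? yes. So the shipment is not a Supervised Transfer.
Under article 3: the destination is not a listed territory? yes; and the goods have been substantially transformed in the territory? yes; and the consignee is an affiliated undertaking? no. So the shipment is not a Class-D Good.
Under article 1: the consignee is an affiliated undertaking? no; and the consignee is a government body? yes; and the goods are intended for military end-use? yes. So the shipment is not a Class-K Export.
Under article 12: Supervised Transfer (article 9)? no; or Class-D Good (article 3)? no; or Class-K Export (article 1)? no. So the shipment is not a Scheduled Shipment.

No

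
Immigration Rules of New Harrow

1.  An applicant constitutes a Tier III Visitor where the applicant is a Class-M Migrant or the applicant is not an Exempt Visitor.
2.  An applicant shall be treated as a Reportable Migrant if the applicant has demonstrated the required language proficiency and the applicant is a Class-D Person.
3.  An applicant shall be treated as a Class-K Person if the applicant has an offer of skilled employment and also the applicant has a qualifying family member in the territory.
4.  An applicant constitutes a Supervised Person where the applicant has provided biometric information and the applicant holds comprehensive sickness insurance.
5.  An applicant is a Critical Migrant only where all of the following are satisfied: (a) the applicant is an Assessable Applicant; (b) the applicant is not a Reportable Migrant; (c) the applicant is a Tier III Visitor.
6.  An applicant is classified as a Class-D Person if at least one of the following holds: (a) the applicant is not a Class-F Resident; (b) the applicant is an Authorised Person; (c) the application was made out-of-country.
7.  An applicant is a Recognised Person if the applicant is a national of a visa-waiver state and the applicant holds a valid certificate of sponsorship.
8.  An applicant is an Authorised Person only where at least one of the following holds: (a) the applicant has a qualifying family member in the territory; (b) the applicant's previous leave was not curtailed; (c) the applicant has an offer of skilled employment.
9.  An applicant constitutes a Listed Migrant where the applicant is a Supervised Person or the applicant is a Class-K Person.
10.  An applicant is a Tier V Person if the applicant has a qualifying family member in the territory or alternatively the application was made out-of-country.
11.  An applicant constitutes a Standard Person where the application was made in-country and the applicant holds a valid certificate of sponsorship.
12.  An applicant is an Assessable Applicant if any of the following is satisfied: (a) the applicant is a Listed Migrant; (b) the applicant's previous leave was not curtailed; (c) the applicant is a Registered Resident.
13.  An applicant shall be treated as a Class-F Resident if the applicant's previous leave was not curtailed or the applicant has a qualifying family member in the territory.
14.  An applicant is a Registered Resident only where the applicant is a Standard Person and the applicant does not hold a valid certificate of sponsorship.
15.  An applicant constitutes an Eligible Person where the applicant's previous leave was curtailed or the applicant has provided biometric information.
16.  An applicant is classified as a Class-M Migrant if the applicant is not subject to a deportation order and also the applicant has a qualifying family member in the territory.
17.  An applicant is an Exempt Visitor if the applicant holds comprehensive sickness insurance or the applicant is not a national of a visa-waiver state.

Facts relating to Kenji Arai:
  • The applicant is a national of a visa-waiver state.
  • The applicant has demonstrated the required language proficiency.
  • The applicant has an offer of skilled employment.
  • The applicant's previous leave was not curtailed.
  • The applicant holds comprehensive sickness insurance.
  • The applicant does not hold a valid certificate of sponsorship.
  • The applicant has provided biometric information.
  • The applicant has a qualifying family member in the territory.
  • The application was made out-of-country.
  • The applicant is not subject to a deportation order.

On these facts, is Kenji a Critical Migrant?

paragraph 4 — Supervised Person: [the applicant has provided biometric information? yes] AND [the applicant holds comprehensive sickness insurance? yes] → satisfied.
paragraph 3 — Class-K Person: [the applicant has an offer of skilled employment? yes] AND [the applicant has a qualifying family member in the territory? yes] → satisfied.
paragraph 9 — Listed Migrant: [Supervised Person (paragraph 4)? yes] OR [Class-K Person (paragraph 3)? yes] → satisfied.
paragraph 11 — Standard Person: [the application was made in-country? no] AND [the applicant holds a valid certificate of sponsorship? no] → not satisfied.
paragraph 14 — Registered Resident: [Standard Person (paragraph 11)? no] AND [the applicant does not hold a valid certificate of sponsorship? yes] → not satisfied.
paragraph 12 — Assessable Applicant: [Listed Migrant (paragraph 9)? yes] OR [the applicant's previous leave was not curtailed? yes] OR [Registered Resident (paragraph 14)? no] → satisfied.
paragraph 13 — Class-F Resident: [the applicant's previous leave was not curtailed? yes] OR [the applicant has a qualifying family member in the territory? yes] → satisfied.
paragraph 8 — Authorised Person: [the applicant has a qualifying family member in the territory? yes] OR [the applicant's previous leave was not curtailed? yes] OR [the applicant has an offer of skilled employment? yes] → satisfied.
paragraph 6 — Class-D Person: [not a Class-F Resident (paragraph 13)? no] OR [Authorised Person (paragraph 8)? yes] OR [the application was made out-of-country? yes] → satisfied.
paragraph 2 — Reportable Migrant: [the applicant has demonstrated the required language proficiency? yes] AND [Class-D Person (paragraph 6)? yes] → satisfied.
paragraph 16 — Class-M Migrant: [the applicant is not subject to a deportation order? yes] AND [the applicant has a qualifying family member in the territory? yes] → satisfied.
paragraph 17 — Exempt Visitor: [the applicant holds comprehensive sickness insurance? yes] OR [the applicant is not a national of a visa-waiver state? no] → satisfied.
paragraph 1 — Tier III Visitor: [Class-M Migrant (paragraph 16)? yes] OR [not an Exempt Visitor (paragraph 17)? no] → satisfied.
paragraph 5 — Critical Migrant: [Assessable Applicant (paragraph 12)? yes] AND [not a Reportable Migrant (paragraph 2)? no] AND [Tier III Visitor (paragraph 1)? yes] → not satisfied.

No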